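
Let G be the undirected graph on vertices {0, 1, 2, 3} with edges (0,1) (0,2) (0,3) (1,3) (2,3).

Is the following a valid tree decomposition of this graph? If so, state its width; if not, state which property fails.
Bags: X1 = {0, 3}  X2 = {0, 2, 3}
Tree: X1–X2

A tree decomposition must satisfy three properties: every vertex lies in some bag; for every edge, both endpoints lie together in some bag; and for every vertex, the bags containing it form a connected subtree. Here vertex 1 appears in no bag, so the decomposition is invalid.

No — vertex 1 appears in no bag.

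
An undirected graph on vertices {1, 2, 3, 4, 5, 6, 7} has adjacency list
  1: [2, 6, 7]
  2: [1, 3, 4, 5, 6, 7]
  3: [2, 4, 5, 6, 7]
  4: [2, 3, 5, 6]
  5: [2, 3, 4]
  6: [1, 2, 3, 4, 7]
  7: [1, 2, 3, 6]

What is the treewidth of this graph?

A width-3 tree decomposition is:
Bags: B1 = {2, 3, 6, 7}  B2 = {2, 3, 4, 6}  B3 = {1, 2, 6, 7}  B4 = {2, 3, 4, 5}
Tree: B1–B2, B1–B3, B2–B4
The largest bag has 4 vertices, giving width 3; this decomposition certifies tw(G) ≤ 3. Conversely, {1, 2, 6, 7} is a clique of size 4, and the vertices of any clique must share a bag in every tree decomposition; so some bag has ≥ 4 vertices and tw(G) ≥ 3. Combining the bounds, tw(G) = 3.

3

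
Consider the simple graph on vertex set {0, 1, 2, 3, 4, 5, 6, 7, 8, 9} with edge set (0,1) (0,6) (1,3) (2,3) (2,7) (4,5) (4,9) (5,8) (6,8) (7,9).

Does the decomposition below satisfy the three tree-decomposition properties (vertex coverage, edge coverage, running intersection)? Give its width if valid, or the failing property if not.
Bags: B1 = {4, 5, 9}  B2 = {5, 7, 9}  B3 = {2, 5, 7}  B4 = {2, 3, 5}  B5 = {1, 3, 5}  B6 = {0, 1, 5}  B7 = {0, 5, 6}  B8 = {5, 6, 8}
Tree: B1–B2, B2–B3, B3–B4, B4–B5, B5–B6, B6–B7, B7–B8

Every vertex of G appears in some bag (union = {0, 1, 2, 3, 4, 5, 6, 7, 8, 9}); every edge is covered by a bag; and for each vertex v the set of bags containing v is connected in the bag tree. The decomposition is therefore valid. The largest bag has 3 vertices, so the width is 2.

Yes; width 2.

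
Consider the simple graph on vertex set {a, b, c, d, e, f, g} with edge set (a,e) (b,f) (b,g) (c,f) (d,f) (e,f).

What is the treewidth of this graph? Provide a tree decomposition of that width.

Each bag holds 2 vertices, so the decomposition has width 1, which upper-bounds the treewidth. G has an edge, so its treewidth is at least 1. Therefore the treewidth is 1.

Treewidth 1.
One such decomposition:
Bags: B1 = {c, f}  B2 = {d, f}  B3 = {e, f}  B4 = {a, e}  B5 = {b, f}  B6 = {b, g}
Tree: B1–B2, B1–B3, B3–B4, B2–B5, B5–B6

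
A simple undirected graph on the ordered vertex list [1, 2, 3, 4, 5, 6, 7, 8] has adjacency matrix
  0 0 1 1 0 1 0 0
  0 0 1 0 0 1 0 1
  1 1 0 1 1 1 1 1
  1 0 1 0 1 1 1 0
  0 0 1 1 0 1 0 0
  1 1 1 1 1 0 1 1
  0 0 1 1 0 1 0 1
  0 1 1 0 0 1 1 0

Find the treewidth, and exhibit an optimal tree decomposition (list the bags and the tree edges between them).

Each bag holds 4 vertices, so the decomposition has width 3, which upper-bounds the treewidth. On the other hand G contains the 4-clique {2, 3, 6, 8}. A clique must lie in a single bag of any decomposition, so no decomposition can have width below 3. Hence tw(G) = 3 exactly.

Treewidth 3.
Bags: B1 = {3, 6, 7, 8}  B2 = {3, 4, 6, 7}  B3 = {1, 3, 4, 6}  B4 = {2, 3, 6, 8}  B5 = {3, 4, 5, 6}
Tree: B1–B2, B2–B3, B1–B4, B3–B5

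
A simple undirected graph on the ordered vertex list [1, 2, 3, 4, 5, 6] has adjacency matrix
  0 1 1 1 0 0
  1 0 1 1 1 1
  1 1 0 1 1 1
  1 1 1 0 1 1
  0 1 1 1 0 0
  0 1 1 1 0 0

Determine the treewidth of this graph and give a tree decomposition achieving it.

Treewidth 3.
One optimal decomposition is:
Bags: B1 = {2, 3, 4, 6}  B2 = {2, 3, 4, 5}  B3 = {1, 2, 3, 4}
Tree: B1–B2, B1–B3

Each bag holds 4 vertices, so the decomposition has width 3, which upper-bounds the treewidth. On the other hand G contains the 4-clique {1, 2, 3, 4}. A clique must lie in a single bag of any decomposition, so no decomposition can have width below 3. The upper and lower bounds meet at 3, so that is the treewidth.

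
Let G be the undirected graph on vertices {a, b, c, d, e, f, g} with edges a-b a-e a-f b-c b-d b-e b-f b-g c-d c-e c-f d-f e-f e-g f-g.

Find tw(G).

A width-3 tree decomposition is:
Bags: B1 = {b, c, e, f}  B2 = {b, c, d, f}  B3 = {a, b, e, f}  B4 = {b, e, f, g}
Tree: B1–B2, B1–B3, B3–B4
The largest bag has 4 vertices, giving width 3; this decomposition certifies tw(G) ≤ 3. For the lower bound, the 4 vertices {b, c, d, f} are pairwise adjacent, and any tree decomposition puts a clique entirely inside one bag — forcing width ≥ 3. Hence tw(G) = 3 exactly.

3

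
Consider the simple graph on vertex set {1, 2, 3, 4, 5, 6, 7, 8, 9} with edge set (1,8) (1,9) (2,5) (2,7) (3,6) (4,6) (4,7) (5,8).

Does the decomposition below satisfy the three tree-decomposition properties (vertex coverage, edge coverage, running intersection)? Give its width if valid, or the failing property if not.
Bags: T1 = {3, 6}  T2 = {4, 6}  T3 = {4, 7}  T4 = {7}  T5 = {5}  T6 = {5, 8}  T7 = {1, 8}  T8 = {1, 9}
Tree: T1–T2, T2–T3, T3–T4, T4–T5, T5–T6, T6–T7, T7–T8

A tree decomposition must satisfy three properties: every vertex lies in some bag; for every edge, both endpoints lie together in some bag; and for every vertex, the bags containing it form a connected subtree. Here vertex 2 appears in no bag, so the decomposition is invalid.

No — vertex 2 appears in no bag.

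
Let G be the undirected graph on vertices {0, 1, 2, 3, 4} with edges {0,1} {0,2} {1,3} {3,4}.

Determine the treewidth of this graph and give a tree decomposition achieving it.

Treewidth 1.
Bags: B1 = {0, 2}  B2 = {0, 1}  B3 = {1, 3}  B4 = {3, 4}
Tree: B1–B2, B2–B3, B3–B4

Every bag has size at most 2, so the width is 2 − 1 = 1 and tw(G) ≤ 1. G has an edge, so its treewidth is at least 1. Combining the bounds, tw(G) = 1.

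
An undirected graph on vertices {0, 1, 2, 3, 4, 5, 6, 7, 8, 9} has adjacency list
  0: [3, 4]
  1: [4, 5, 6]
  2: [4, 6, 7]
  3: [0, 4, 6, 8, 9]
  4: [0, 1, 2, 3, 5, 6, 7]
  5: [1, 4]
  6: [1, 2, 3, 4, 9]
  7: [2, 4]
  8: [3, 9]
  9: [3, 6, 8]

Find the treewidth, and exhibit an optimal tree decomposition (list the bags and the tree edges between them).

Every bag has size at most 3, so the width is 3 − 1 = 2 and tw(G) ≤ 2. For the lower bound, the 3 vertices {3, 8, 9} are pairwise adjacent, and any tree decomposition puts a clique entirely inside one bag — forcing width ≥ 2. The upper and lower bounds meet at 2, so that is the treewidth.

Treewidth 2.
One optimal decomposition is:
Bags: B1 = {2, 4, 6}  B2 = {3, 4, 6}  B3 = {3, 6, 9}  B4 = {2, 4, 7}  B5 = {1, 4, 6}  B6 = {3, 8, 9}  B7 = {0, 3, 4}  B8 = {1, 4, 5}
Tree: B1–B2, B2–B3, B1–B4, B1–B5, B3–B6, B2–B7, B5–B8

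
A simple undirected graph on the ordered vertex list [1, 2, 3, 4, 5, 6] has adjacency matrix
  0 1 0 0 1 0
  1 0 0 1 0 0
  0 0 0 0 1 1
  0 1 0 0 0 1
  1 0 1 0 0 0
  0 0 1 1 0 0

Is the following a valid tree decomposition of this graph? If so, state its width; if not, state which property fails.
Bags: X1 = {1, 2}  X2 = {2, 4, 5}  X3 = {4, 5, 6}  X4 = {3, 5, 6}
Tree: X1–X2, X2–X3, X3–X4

A tree decomposition must satisfy three properties: every vertex lies in some bag; for every edge, both endpoints lie together in some bag; and for every vertex, the bags containing it form a connected subtree. Here edge (5,1) lies in no bag, so the decomposition is invalid.

No — edge (5,1) lies in no bag.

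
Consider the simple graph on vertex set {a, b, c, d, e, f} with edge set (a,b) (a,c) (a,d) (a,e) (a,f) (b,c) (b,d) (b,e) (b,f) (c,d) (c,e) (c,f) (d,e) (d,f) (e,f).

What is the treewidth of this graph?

5

A width-5 tree decomposition is:
Bags: B1 = {a, b, c, d, e, f}
Tree: (single bag)
With just one bag of size 6, the width is 6 − 1 = 5, so tw(G) ≤ 5. Conversely, {a, b, c, d, e, f} is a clique of size 6, and the vertices of any clique must share a bag in every tree decomposition; so some bag has ≥ 6 vertices and tw(G) ≥ 5. Combining the bounds, tw(G) = 5.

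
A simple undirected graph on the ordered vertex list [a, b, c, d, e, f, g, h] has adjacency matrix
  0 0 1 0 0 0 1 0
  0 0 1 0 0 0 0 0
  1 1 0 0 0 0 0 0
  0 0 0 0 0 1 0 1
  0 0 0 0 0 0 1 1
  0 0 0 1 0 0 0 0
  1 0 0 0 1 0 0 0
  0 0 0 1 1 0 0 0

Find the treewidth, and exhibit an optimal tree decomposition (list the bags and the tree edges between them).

Treewidth 1.
One such decomposition:
Bags: B1 = {d, f}  B2 = {d, h}  B3 = {e, h}  B4 = {e, g}  B5 = {a, g}  B6 = {a, c}  B7 = {b, c}
Tree: B1–B2, B2–B3, B3–B4, B4–B5, B5–B6, B6–B7

Every bag has size at most 2, so the width is 2 − 1 = 1 and tw(G) ≤ 1. Since G has at least one edge (e.g. f–d), it is not an edgeless graph, so tw(G) ≥ 1. Combining the bounds, tw(G) = 1.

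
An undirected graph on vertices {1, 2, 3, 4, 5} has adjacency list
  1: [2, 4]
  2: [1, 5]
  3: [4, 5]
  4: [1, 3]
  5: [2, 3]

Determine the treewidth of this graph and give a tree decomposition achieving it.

The largest bag has 3 vertices, giving width 2; this decomposition certifies tw(G) ≤ 2. Since 1–4–3–5–2–1 is a cycle in G, G is not acyclic. Forests are exactly the graphs of treewidth ≤ 1, so tw(G) ≥ 2. The upper and lower bounds meet at 2, so that is the treewidth.

Treewidth 2.
One optimal decomposition is:
Bags: B1 = {1, 3, 4}  B2 = {1, 3, 5}  B3 = {1, 2, 5}
Tree: B1–B2, B2–B3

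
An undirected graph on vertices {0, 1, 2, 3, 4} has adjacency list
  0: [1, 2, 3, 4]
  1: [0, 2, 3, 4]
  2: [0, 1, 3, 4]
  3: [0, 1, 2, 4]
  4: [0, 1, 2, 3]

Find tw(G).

A width-4 tree decomposition is:
Bags: B1 = {0, 1, 2, 3, 4}
Tree: (single bag)
A single bag containing all 5 vertices is trivially a valid decomposition of width 4. For the lower bound, the 5 vertices {0, 1, 2, 3, 4} are pairwise adjacent, and any tree decomposition puts a clique entirely inside one bag — forcing width ≥ 4. Combining the bounds, tw(G) = 4.

4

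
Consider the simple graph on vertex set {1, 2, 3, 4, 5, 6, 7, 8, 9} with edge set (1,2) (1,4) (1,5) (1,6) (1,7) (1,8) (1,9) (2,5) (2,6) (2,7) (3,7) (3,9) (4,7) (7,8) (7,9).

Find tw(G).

A width-2 tree decomposition is:
Bags: B1 = {1, 2, 5}  B2 = {1, 2, 7}  B3 = {1, 4, 7}  B4 = {1, 7, 8}  B5 = {1, 7, 9}  B6 = {3, 7, 9}  B7 = {1, 2, 6}
Tree: B1–B2, B2–B3, B2–B4, B3–B5, B5–B6, B1–B7
Each bag holds 3 vertices, so the decomposition has width 2, which upper-bounds the treewidth. Conversely, {1, 2, 5} is a clique of size 3, and the vertices of any clique must share a bag in every tree decomposition; so some bag has ≥ 3 vertices and tw(G) ≥ 2. The upper and lower bounds meet at 2, so that is the treewidth.

2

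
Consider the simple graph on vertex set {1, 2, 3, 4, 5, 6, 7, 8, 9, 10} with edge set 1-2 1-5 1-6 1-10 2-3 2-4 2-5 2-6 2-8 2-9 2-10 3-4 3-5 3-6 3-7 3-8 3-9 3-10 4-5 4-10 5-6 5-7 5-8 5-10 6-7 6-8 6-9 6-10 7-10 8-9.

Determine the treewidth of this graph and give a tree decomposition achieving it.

Every bag has size at most 5, so the width is 5 − 1 = 4 and tw(G) ≤ 4. Conversely, {1, 2, 5, 6, 10} is a clique of size 5, and the vertices of any clique must share a bag in every tree decomposition; so some bag has ≥ 5 vertices and tw(G) ≥ 4. Combining the bounds, tw(G) = 4.

Treewidth 4.
Bags: B1 = {2, 3, 5, 6, 10}  B2 = {2, 3, 5, 6, 8}  B3 = {3, 5, 6, 7, 10}  B4 = {2, 3, 4, 5, 10}  B5 = {2, 3, 6, 8, 9}  B6 = {1, 2, 5, 6, 10}
Tree: B1–B2, B1–B3, B1–B4, B2–B5, B1–B6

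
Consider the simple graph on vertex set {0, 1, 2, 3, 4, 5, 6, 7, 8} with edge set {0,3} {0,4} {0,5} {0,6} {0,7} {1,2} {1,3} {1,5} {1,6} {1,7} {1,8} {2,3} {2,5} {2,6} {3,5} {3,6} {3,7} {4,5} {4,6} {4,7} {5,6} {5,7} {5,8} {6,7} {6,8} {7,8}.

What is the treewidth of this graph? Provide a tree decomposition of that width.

Treewidth 4.
One optimal decomposition is:
Bags: B1 = {1, 2, 3, 5, 6}  B2 = {1, 3, 5, 6, 7}  B3 = {0, 3, 5, 6, 7}  B4 = {0, 4, 5, 6, 7}  B5 = {1, 5, 6, 7, 8}
Tree: B1–B2, B2–B3, B3–B4, B2–B5

Each bag holds 5 vertices, so the decomposition has width 4, which upper-bounds the treewidth. On the other hand G contains the 5-clique {1, 2, 3, 5, 6}. A clique must lie in a single bag of any decomposition, so no decomposition can have width below 4. Therefore the treewidth is 4.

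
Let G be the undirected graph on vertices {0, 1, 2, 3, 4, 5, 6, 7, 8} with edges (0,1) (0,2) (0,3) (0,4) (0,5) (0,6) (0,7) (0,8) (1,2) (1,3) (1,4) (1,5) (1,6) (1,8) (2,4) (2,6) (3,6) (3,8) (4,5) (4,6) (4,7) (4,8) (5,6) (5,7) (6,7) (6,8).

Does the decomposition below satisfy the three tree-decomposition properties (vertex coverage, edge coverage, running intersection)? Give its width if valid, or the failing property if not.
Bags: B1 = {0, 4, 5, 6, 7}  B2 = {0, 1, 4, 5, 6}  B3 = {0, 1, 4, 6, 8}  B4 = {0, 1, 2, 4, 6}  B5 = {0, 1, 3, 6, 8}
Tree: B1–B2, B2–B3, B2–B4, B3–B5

Yes; width 4.

Every vertex of G appears in some bag (union = {0, 1, 2, 3, 4, 5, 6, 7, 8}); every edge is covered by a bag; and for each vertex v the set of bags containing v is connected in the bag tree. The decomposition is therefore valid. The largest bag has 5 vertices, so the width is 4.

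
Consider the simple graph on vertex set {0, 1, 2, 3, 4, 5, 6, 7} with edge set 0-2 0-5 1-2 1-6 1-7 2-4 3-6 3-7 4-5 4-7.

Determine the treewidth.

2

A width-2 tree decomposition is:
Bags: B1 = {1, 3, 6}  B2 = {1, 3, 7}  B3 = {1, 2, 7}  B4 = {2, 4, 7}  B5 = {0, 2, 4}  B6 = {0, 4, 5}
Tree: B1–B2, B2–B3, B3–B4, B4–B5, B5–B6
Every bag has size at most 3, so the width is 3 − 1 = 2 and tw(G) ≤ 2. Since 6–3–7–1–6 is a cycle in G, G is not acyclic. Forests are exactly the graphs of treewidth ≤ 1, so tw(G) ≥ 2. The upper and lower bounds meet at 2, so that is the treewidth.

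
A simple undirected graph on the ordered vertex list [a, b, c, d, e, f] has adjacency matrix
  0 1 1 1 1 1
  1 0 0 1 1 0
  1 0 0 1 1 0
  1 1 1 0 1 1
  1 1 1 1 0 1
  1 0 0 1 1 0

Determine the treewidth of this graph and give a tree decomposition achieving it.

Every bag has size at most 4, so the width is 4 − 1 = 3 and tw(G) ≤ 3. For the lower bound, the 4 vertices {a, c, d, e} are pairwise adjacent, and any tree decomposition puts a clique entirely inside one bag — forcing width ≥ 3. Hence tw(G) = 3 exactly.

Treewidth 3.
One such decomposition:
Bags: B1 = {a, c, d, e}  B2 = {a, b, d, e}  B3 = {a, d, e, f}
Tree: B1–B2, B2–B3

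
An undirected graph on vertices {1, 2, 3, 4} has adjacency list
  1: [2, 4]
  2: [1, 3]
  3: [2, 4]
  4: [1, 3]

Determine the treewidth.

A width-2 tree decomposition is:
Bags: B1 = {1, 2, 4}  B2 = {2, 3, 4}
Tree: B1–B2
Each bag holds 3 vertices, so the decomposition has width 2, which upper-bounds the treewidth. Since 4–1–2–3–4 is a cycle in G, G is not acyclic. Forests are exactly the graphs of treewidth ≤ 1, so tw(G) ≥ 2. Therefore the treewidth is 2.

2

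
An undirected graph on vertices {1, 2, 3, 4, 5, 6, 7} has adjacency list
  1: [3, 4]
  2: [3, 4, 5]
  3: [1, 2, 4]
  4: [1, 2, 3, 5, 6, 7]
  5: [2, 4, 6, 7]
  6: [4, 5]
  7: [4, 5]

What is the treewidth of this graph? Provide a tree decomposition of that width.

Treewidth 2.
One such decomposition:
Bags: B1 = {4, 5, 7}  B2 = {2, 4, 5}  B3 = {2, 3, 4}  B4 = {1, 3, 4}  B5 = {4, 5, 6}
Tree: B1–B2, B2–B3, B3–B4, B1–B5

The largest bag has 3 vertices, giving width 2; this decomposition certifies tw(G) ≤ 2. Conversely, {1, 3, 4} is a clique of size 3, and the vertices of any clique must share a bag in every tree decomposition; so some bag has ≥ 3 vertices and tw(G) ≥ 2. Therefore the treewidth is 2.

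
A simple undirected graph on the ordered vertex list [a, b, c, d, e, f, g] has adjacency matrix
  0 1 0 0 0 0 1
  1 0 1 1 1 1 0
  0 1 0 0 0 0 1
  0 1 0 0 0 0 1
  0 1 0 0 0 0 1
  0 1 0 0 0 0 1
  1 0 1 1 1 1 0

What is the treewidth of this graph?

A width-2 tree decomposition is:
Bags: B1 = {b, e, g}  B2 = {b, f, g}  B3 = {b, c, g}  B4 = {b, d, g}  B5 = {a, b, g}
Tree: B1–B2, B2–B3, B3–B4, B4–B5
Every bag has size at most 3, so the width is 3 − 1 = 2 and tw(G) ≤ 2. Since g–e–b–f–g is a cycle in G, G is not acyclic. Forests are exactly the graphs of treewidth ≤ 1, so tw(G) ≥ 2. Hence tw(G) = 2 exactly.

2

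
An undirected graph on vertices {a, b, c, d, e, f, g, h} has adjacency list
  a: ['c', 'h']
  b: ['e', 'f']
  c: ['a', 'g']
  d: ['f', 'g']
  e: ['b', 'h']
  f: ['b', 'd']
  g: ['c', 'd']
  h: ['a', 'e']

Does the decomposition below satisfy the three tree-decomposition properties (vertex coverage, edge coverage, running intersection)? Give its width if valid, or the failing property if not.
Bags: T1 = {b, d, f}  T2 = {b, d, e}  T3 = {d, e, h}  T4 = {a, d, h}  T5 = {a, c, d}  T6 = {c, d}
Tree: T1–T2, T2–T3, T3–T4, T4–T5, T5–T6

A tree decomposition must satisfy three properties: every vertex lies in some bag; for every edge, both endpoints lie together in some bag; and for every vertex, the bags containing it form a connected subtree. Here vertex g appears in no bag, so the decomposition is invalid.

No — vertex g appears in no bag.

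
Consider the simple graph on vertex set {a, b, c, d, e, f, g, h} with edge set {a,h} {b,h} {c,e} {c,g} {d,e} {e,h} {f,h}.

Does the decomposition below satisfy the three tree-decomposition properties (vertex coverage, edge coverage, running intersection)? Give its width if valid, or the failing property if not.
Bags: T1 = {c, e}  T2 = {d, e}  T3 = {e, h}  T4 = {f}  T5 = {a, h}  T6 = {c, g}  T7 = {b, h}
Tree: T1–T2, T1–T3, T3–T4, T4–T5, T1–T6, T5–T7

No — edge (h,f) lies in no bag.

A tree decomposition must satisfy three properties: every vertex lies in some bag; for every edge, both endpoints lie together in some bag; and for every vertex, the bags containing it form a connected subtree. Here edge (h,f) lies in no bag, so the decomposition is invalid.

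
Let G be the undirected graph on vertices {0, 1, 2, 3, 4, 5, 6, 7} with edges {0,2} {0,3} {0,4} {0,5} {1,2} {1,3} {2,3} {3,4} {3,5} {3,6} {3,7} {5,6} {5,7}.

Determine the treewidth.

A width-2 tree decomposition is:
Bags: B1 = {0, 3, 5}  B2 = {3, 5, 7}  B3 = {3, 5, 6}  B4 = {0, 2, 3}  B5 = {0, 3, 4}  B6 = {1, 2, 3}
Tree: B1–B2, B1–B3, B1–B4, B1–B5, B4–B6
The largest bag has 3 vertices, giving width 2; this decomposition certifies tw(G) ≤ 2. Conversely, {0, 2, 3} is a clique of size 3, and the vertices of any clique must share a bag in every tree decomposition; so some bag has ≥ 3 vertices and tw(G) ≥ 2. Hence tw(G) = 2 exactly.

2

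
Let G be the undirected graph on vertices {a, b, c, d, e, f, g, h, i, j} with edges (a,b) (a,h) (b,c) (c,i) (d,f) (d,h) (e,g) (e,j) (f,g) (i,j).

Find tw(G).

2

A width-2 tree decomposition is:
Bags: B1 = {d, f, g}  B2 = {d, g, h}  B3 = {a, g, h}  B4 = {a, b, g}  B5 = {b, c, g}  B6 = {c, g, i}  B7 = {g, i, j}  B8 = {e, g, j}
Tree: B1–B2, B2–B3, B3–B4, B4–B5, B5–B6, B6–B7, B7–B8
The largest bag has 3 vertices, giving width 2; this decomposition certifies tw(G) ≤ 2. For the lower bound, G contains the cycle g–f–d–h–a–b–c–i–j–e–g, so G is not a forest; only forests have treewidth ≤ 1, hence tw(G) ≥ 2. The upper and lower bounds meet at 2, so that is the treewidth.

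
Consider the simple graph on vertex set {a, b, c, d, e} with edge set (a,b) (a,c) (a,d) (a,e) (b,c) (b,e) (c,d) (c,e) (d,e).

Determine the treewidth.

3

A width-3 tree decomposition is:
Bags: B1 = {a, c, d, e}  B2 = {a, b, c, e}
Tree: B1–B2
Each bag holds 4 vertices, so the decomposition has width 3, which upper-bounds the treewidth. On the other hand G contains the 4-clique {a, c, d, e}. A clique must lie in a single bag of any decomposition, so no decomposition can have width below 3. The upper and lower bounds meet at 3, so that is the treewidth.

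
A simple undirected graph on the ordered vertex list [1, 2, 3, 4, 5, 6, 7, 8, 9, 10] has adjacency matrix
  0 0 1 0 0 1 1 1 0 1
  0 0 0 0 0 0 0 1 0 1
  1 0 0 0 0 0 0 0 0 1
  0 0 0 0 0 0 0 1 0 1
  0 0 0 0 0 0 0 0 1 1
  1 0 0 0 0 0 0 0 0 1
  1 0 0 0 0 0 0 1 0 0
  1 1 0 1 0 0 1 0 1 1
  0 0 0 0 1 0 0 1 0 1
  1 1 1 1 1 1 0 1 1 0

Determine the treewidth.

A width-2 tree decomposition is:
Bags: B1 = {1, 8, 10}  B2 = {8, 9, 10}  B3 = {2, 8, 10}  B4 = {4, 8, 10}  B5 = {5, 9, 10}  B6 = {1, 3, 10}  B7 = {1, 7, 8}  B8 = {1, 6, 10}
Tree: B1–B2, B2–B3, B3–B4, B2–B5, B1–B6, B1–B7, B1–B8
Each bag holds 3 vertices, so the decomposition has width 2, which upper-bounds the treewidth. On the other hand G contains the 3-clique {1, 8, 10}. A clique must lie in a single bag of any decomposition, so no decomposition can have width below 2. Hence tw(G) = 2 exactly.

2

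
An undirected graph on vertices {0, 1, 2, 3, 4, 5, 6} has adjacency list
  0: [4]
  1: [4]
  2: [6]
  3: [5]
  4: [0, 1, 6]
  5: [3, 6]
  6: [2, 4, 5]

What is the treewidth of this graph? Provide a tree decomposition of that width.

Every bag has size at most 2, so the width is 2 − 1 = 1 and tw(G) ≤ 1. Since G has at least one edge (e.g. 6–5), it is not an edgeless graph, so tw(G) ≥ 1. Therefore the treewidth is 1.

Treewidth 1.
One optimal decomposition is:
Bags: B1 = {5, 6}  B2 = {4, 6}  B3 = {0, 4}  B4 = {1, 4}  B5 = {3, 5}  B6 = {2, 6}
Tree: B1–B2, B2–B3, B2–B4, B1–B5, B1–B6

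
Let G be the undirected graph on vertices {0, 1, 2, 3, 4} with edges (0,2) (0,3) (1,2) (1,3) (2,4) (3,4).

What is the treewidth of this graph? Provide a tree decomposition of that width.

Treewidth 2.
One such decomposition:
Bags: B1 = {2, 3, 4}  B2 = {1, 2, 3}  B3 = {0, 2, 3}
Tree: B1–B2, B2–B3

The largest bag has 3 vertices, giving width 2; this decomposition certifies tw(G) ≤ 2. Since 4–3–1–2–4 is a cycle in G, G is not acyclic. Forests are exactly the graphs of treewidth ≤ 1, so tw(G) ≥ 2. Combining the bounds, tw(G) = 2.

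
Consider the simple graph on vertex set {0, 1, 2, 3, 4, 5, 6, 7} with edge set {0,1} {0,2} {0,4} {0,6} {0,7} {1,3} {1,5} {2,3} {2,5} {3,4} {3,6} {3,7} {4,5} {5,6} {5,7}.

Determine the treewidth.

3

A width-3 tree decomposition is:
Bags: B1 = {0, 3, 5, 6}  B2 = {0, 3, 5, 7}  B3 = {0, 1, 3, 5}  B4 = {0, 2, 3, 5}  B5 = {0, 3, 4, 5}
Tree: B1–B2, B2–B3, B3–B4, B4–B5
Each bag holds 4 vertices, so the decomposition has width 3, which upper-bounds the treewidth. For the lower bound: the 4 vertex sets {3,6}, {0,7}, {5}, {1} are disjoint, each induces a connected subgraph, and every pair is joined by at least one edge of G. Contracting each set to a single vertex therefore yields K_{4} as a minor, and since treewidth is minor-monotone, tw(G) ≥ tw(K_{4}) = 3. Combining the bounds, tw(G) = 3.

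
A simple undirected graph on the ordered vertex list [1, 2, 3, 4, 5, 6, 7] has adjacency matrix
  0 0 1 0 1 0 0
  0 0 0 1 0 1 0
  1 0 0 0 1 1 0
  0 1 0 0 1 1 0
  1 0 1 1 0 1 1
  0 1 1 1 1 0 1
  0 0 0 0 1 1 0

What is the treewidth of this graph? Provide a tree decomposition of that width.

Each bag holds 3 vertices, so the decomposition has width 2, which upper-bounds the treewidth. On the other hand G contains the 3-clique {2, 4, 6}. A clique must lie in a single bag of any decomposition, so no decomposition can have width below 2. Hence tw(G) = 2 exactly.

Treewidth 2.
One such decomposition:
Bags: B1 = {3, 5, 6}  B2 = {4, 5, 6}  B3 = {2, 4, 6}  B4 = {5, 6, 7}  B5 = {1, 3, 5}
Tree: B1–B2, B2–B3, B2–B4, B1–B5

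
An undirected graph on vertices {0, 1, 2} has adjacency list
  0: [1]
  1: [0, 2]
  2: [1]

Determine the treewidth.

A width-1 tree decomposition is:
Bags: B1 = {0, 1}  B2 = {1, 2}
Tree: B1–B2
The largest bag has 2 vertices, giving width 1; this decomposition certifies tw(G) ≤ 1. G has an edge, so its treewidth is at least 1. Therefore the treewidth is 1.

1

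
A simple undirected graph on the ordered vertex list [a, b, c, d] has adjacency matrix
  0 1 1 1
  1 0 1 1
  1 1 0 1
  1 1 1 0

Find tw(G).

A width-3 tree decomposition is:
Bags: B1 = {a, b, c, d}
Tree: (single bag)
A single bag containing all 4 vertices is trivially a valid decomposition of width 3. For the lower bound, the 4 vertices {a, b, c, d} are pairwise adjacent, and any tree decomposition puts a clique entirely inside one bag — forcing width ≥ 3. Therefore the treewidth is 3.

3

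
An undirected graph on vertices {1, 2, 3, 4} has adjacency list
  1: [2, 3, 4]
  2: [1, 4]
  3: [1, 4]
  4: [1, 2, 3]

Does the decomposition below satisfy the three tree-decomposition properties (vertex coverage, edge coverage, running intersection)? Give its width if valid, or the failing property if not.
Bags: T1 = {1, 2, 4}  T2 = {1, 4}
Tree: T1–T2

A tree decomposition must satisfy three properties: every vertex lies in some bag; for every edge, both endpoints lie together in some bag; and for every vertex, the bags containing it form a connected subtree. Here vertex 3 appears in no bag, so the decomposition is invalid.

No — vertex 3 appears in no bag.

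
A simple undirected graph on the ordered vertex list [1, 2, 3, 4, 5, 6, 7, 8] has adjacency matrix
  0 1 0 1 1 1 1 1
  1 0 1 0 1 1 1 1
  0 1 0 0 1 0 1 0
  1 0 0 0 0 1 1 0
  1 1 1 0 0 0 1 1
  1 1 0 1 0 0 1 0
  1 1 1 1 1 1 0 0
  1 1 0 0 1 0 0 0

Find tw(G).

3

A width-3 tree decomposition is:
Bags: B1 = {1, 2, 5, 7}  B2 = {1, 2, 5, 8}  B3 = {1, 2, 6, 7}  B4 = {1, 4, 6, 7}  B5 = {2, 3, 5, 7}
Tree: B1–B2, B1–B3, B3–B4, B1–B5
The largest bag has 4 vertices, giving width 3; this decomposition certifies tw(G) ≤ 3. On the other hand G contains the 4-clique {1, 2, 5, 8}. A clique must lie in a single bag of any decomposition, so no decomposition can have width below 3. The upper and lower bounds meet at 3, so that is the treewidth.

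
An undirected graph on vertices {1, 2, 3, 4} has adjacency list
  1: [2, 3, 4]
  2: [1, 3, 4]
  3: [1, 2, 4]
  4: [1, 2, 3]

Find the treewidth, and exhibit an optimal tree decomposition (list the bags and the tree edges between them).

Treewidth 3.
One such decomposition:
Bags: B1 = {1, 2, 3, 4}
Tree: (single bag)

With just one bag of size 4, the width is 4 − 1 = 3, so tw(G) ≤ 3. Conversely, {1, 2, 3, 4} is a clique of size 4, and the vertices of any clique must share a bag in every tree decomposition; so some bag has ≥ 4 vertices and tw(G) ≥ 3. Combining the bounds, tw(G) = 3.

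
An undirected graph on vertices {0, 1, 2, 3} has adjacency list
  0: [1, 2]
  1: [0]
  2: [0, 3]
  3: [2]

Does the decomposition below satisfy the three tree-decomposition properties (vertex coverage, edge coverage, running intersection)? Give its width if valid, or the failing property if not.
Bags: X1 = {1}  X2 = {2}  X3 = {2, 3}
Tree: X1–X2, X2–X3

A tree decomposition must satisfy three properties: every vertex lies in some bag; for every edge, both endpoints lie together in some bag; and for every vertex, the bags containing it form a connected subtree. Here vertex 0 appears in no bag, so the decomposition is invalid.

No — vertex 0 appears in no bag.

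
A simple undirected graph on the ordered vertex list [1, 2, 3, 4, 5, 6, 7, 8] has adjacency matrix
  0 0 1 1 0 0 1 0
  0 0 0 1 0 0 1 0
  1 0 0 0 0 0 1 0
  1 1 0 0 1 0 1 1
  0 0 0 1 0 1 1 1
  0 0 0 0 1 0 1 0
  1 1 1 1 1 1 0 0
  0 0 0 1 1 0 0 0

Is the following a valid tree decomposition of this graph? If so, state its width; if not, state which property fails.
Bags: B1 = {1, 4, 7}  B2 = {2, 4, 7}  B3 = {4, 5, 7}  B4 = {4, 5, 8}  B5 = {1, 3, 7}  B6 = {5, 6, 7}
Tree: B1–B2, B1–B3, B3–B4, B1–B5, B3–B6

Yes; width 2.

Every vertex of G appears in some bag (union = {1, 2, 3, 4, 5, 6, 7, 8}); every edge is covered by a bag; and for each vertex v the set of bags containing v is connected in the bag tree. The decomposition is therefore valid. The largest bag has 3 vertices, so the width is 2.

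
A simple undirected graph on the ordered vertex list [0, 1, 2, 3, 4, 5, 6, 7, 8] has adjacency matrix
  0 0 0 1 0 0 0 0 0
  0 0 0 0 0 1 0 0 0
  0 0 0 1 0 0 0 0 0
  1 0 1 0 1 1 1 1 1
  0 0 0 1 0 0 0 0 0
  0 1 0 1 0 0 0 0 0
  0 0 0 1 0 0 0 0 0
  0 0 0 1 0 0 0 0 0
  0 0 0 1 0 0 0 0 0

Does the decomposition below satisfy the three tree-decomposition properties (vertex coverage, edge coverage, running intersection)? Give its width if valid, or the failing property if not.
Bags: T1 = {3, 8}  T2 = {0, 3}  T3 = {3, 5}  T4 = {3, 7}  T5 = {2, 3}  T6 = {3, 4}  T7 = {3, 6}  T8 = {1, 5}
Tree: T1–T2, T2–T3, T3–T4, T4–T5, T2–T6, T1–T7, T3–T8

Yes; width 1.

Vertex coverage: the bags together contain {0, 1, 2, 3, 4, 5, 6, 7, 8}, the full vertex set. Edge coverage: each edge of G has both endpoints in at least one bag. Running intersection: for every vertex, the bags containing it form a connected subtree. All three properties hold, so this is a valid tree decomposition of width max|bag| − 1 = 1, and hence tw(G) ≤ 1.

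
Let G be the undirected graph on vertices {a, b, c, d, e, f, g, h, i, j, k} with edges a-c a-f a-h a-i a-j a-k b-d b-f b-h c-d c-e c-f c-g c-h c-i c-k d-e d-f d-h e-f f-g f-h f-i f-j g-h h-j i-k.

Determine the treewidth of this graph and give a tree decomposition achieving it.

Treewidth 3.
One optimal decomposition is:
Bags: B1 = {c, d, f, h}  B2 = {b, d, f, h}  B3 = {c, d, e, f}  B4 = {c, f, g, h}  B5 = {a, c, f, h}  B6 = {a, f, h, j}  B7 = {a, c, f, i}  B8 = {a, c, i, k}
Tree: B1–B2, B1–B3, B1–B4, B1–B5, B5–B6, B5–B7, B7–B8

Each bag holds 4 vertices, so the decomposition has width 3, which upper-bounds the treewidth. Conversely, {c, d, e, f} is a clique of size 4, and the vertices of any clique must share a bag in every tree decomposition; so some bag has ≥ 4 vertices and tw(G) ≥ 3. The upper and lower bounds meet at 3, so that is the treewidth.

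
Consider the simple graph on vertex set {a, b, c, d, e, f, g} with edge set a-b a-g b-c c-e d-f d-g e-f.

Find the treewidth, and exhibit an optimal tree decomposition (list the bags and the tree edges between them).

Treewidth 2.
One such decomposition:
Bags: B1 = {b, c, e}  B2 = {a, b, e}  B3 = {a, e, g}  B4 = {d, e, g}  B5 = {d, e, f}
Tree: B1–B2, B2–B3, B3–B4, B4–B5

The largest bag has 3 vertices, giving width 2; this decomposition certifies tw(G) ≤ 2. The edges e–c–b–a–g–d–f–e form a cycle, so G is not a tree and its treewidth is at least 2. Hence tw(G) = 2 exactly.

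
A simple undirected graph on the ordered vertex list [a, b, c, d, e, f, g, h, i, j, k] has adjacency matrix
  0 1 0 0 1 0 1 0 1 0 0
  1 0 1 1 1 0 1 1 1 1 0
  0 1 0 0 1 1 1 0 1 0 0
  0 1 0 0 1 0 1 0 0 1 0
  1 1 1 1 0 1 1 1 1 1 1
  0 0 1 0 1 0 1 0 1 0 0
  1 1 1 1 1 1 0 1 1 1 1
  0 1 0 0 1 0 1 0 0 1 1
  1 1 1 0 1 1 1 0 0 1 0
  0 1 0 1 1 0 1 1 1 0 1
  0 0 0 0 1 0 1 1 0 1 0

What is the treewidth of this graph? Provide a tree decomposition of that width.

Treewidth 4.
Bags: B1 = {a, b, e, g, i}  B2 = {b, e, g, i, j}  B3 = {b, c, e, g, i}  B4 = {b, e, g, h, j}  B5 = {c, e, f, g, i}  B6 = {e, g, h, j, k}  B7 = {b, d, e, g, j}
Tree: B1–B2, B1–B3, B2–B4, B3–B5, B4–B6, B4–B7

Every bag has size at most 5, so the width is 5 − 1 = 4 and tw(G) ≤ 4. For the lower bound, the 5 vertices {c, e, f, g, i} are pairwise adjacent, and any tree decomposition puts a clique entirely inside one bag — forcing width ≥ 4. Hence tw(G) = 4 exactly.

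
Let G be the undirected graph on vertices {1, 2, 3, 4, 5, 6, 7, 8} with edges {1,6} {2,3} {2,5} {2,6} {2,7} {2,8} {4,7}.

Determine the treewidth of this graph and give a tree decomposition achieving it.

Treewidth 1.
One such decomposition:
Bags: B1 = {2, 7}  B2 = {2, 6}  B3 = {2, 3}  B4 = {1, 6}  B5 = {2, 5}  B6 = {2, 8}  B7 = {4, 7}
Tree: B1–B2, B1–B3, B2–B4, B1–B5, B1–B6, B1–B7

Every bag has size at most 2, so the width is 2 − 1 = 1 and tw(G) ≤ 1. Any graph with an edge has treewidth ≥ 1, and G has the edge 7–2. Therefore the treewidth is 1.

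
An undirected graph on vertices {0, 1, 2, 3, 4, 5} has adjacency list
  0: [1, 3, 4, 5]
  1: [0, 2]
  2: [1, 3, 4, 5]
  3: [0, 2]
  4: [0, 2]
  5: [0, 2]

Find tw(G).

A width-2 tree decomposition is:
Bags: B1 = {0, 2, 5}  B2 = {0, 2, 4}  B3 = {0, 1, 2}  B4 = {0, 2, 3}
Tree: B1–B2, B2–B3, B3–B4
Each bag holds 3 vertices, so the decomposition has width 2, which upper-bounds the treewidth. The edges 0–5–2–4–0 form a cycle, so G is not a tree and its treewidth is at least 2. Therefore the treewidth is 2.

2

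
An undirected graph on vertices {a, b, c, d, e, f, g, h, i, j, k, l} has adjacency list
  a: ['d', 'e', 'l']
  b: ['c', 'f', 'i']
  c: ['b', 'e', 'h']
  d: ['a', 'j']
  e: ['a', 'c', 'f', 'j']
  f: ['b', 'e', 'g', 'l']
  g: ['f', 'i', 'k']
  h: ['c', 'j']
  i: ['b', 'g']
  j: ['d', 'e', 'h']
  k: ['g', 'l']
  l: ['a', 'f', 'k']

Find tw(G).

A width-3 tree decomposition is:
Bags: B1 = {c, d, h, j}  B2 = {c, d, e, j}  B3 = {a, c, d, e}  B4 = {a, b, c, e}  B5 = {a, b, e, f}  B6 = {a, b, f, l}  B7 = {b, f, i, l}  B8 = {f, g, i, l}  B9 = {g, i, k, l}
Tree: B1–B2, B2–B3, B3–B4, B4–B5, B5–B6, B6–B7, B7–B8, B8–B9
Each bag holds 4 vertices, so the decomposition has width 3, which upper-bounds the treewidth. For the lower bound: the 4 vertex sets {d,h,j}, {c}, {e}, {a,b,f,l} are disjoint, each induces a connected subgraph, and every pair is joined by at least one edge of G. Contracting each set to a single vertex therefore yields K_{4} as a minor, and since treewidth is minor-monotone, tw(G) ≥ tw(K_{4}) = 3. Combining the bounds, tw(G) = 3.

3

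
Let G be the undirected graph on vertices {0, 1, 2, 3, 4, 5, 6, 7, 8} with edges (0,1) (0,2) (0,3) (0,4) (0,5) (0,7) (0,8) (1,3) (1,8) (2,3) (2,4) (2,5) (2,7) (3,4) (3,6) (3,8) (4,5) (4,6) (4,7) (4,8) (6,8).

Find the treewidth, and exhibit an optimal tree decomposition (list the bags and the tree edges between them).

Treewidth 3.
One such decomposition:
Bags: B1 = {0, 3, 4, 8}  B2 = {0, 1, 3, 8}  B3 = {0, 2, 3, 4}  B4 = {0, 2, 4, 7}  B5 = {0, 2, 4, 5}  B6 = {3, 4, 6, 8}
Tree: B1–B2, B1–B3, B3–B4, B4–B5, B1–B6

Every bag has size at most 4, so the width is 4 − 1 = 3 and tw(G) ≤ 3. For the lower bound, the 4 vertices {0, 1, 3, 8} are pairwise adjacent, and any tree decomposition puts a clique entirely inside one bag — forcing width ≥ 3. Hence tw(G) = 3 exactly.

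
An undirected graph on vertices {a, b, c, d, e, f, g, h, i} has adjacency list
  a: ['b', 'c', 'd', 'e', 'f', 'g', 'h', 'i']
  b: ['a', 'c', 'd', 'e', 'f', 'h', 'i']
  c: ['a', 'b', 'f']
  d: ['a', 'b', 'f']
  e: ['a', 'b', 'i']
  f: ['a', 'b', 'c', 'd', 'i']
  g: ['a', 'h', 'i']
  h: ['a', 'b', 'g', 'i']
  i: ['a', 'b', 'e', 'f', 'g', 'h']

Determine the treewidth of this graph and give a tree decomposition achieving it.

Every bag has size at most 4, so the width is 4 − 1 = 3 and tw(G) ≤ 3. On the other hand G contains the 4-clique {a, g, h, i}. A clique must lie in a single bag of any decomposition, so no decomposition can have width below 3. Hence tw(G) = 3 exactly.

Treewidth 3.
One optimal decomposition is:
Bags: B1 = {a, b, f, i}  B2 = {a, b, h, i}  B3 = {a, b, e, i}  B4 = {a, b, d, f}  B5 = {a, g, h, i}  B6 = {a, b, c, f}
Tree: B1–B2, B2–B3, B1–B4, B2–B5, B4–B6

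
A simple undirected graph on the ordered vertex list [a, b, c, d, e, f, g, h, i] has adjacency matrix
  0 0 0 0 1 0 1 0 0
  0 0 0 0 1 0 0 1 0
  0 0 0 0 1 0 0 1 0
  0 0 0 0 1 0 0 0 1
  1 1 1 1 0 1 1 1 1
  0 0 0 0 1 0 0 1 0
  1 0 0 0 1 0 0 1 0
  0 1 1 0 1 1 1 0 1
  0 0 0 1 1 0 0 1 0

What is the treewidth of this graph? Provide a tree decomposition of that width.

Treewidth 2.
Bags: B1 = {c, e, h}  B2 = {e, g, h}  B3 = {b, e, h}  B4 = {e, h, i}  B5 = {d, e, i}  B6 = {e, f, h}  B7 = {a, e, g}
Tree: B1–B2, B2–B3, B3–B4, B4–B5, B2–B6, B2–B7

Each bag holds 3 vertices, so the decomposition has width 2, which upper-bounds the treewidth. On the other hand G contains the 3-clique {d, e, i}. A clique must lie in a single bag of any decomposition, so no decomposition can have width below 2. The upper and lower bounds meet at 2, so that is the treewidth.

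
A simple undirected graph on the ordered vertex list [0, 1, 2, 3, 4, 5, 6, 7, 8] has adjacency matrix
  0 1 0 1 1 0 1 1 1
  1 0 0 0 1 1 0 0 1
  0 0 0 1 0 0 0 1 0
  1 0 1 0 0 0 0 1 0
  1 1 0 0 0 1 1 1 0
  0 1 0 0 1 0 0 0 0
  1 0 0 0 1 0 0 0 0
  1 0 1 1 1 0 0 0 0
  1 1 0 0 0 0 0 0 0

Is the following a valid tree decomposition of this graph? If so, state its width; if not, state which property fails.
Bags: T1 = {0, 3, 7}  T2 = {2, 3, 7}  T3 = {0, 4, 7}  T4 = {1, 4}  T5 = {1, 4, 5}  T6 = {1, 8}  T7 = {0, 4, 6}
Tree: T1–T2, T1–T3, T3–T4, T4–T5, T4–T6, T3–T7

A tree decomposition must satisfy three properties: every vertex lies in some bag; for every edge, both endpoints lie together in some bag; and for every vertex, the bags containing it form a connected subtree. Here edge (0,1) lies in no bag, so the decomposition is invalid.

No — edge (0,1) lies in no bag.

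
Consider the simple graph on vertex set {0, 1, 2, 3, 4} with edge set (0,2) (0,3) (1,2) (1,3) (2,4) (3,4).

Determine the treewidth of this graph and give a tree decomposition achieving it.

Treewidth 2.
One optimal decomposition is:
Bags: B1 = {1, 2, 3}  B2 = {0, 2, 3}  B3 = {2, 3, 4}
Tree: B1–B2, B2–B3

Each bag holds 3 vertices, so the decomposition has width 2, which upper-bounds the treewidth. The edges 3–1–2–0–3 form a cycle, so G is not a tree and its treewidth is at least 2. Combining the bounds, tw(G) = 2.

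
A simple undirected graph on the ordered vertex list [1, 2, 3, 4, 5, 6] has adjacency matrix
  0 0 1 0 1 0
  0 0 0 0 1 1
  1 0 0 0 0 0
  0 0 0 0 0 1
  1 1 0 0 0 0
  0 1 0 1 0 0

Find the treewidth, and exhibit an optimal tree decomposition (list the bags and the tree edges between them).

Every bag has size at most 2, so the width is 2 − 1 = 1 and tw(G) ≤ 1. G has an edge, so its treewidth is at least 1. Combining the bounds, tw(G) = 1.

Treewidth 1.
One optimal decomposition is:
Bags: B1 = {4, 6}  B2 = {2, 6}  B3 = {2, 5}  B4 = {1, 5}  B5 = {1, 3}
Tree: B1–B2, B2–B3, B3–B4, B4–B5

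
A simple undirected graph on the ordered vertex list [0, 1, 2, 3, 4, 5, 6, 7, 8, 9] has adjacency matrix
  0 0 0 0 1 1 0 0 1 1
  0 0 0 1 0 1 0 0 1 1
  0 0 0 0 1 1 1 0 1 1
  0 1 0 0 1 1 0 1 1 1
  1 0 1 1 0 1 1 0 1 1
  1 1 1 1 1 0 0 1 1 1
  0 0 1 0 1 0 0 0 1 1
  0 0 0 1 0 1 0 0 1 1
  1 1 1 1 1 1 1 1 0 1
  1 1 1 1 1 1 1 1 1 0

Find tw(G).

A width-4 tree decomposition is:
Bags: B1 = {2, 4, 5, 8, 9}  B2 = {3, 4, 5, 8, 9}  B3 = {2, 4, 6, 8, 9}  B4 = {0, 4, 5, 8, 9}  B5 = {1, 3, 5, 8, 9}  B6 = {3, 5, 7, 8, 9}
Tree: B1–B2, B1–B3, B1–B4, B2–B5, B5–B6
The largest bag has 5 vertices, giving width 4; this decomposition certifies tw(G) ≤ 4. For the lower bound, the 5 vertices {0, 4, 5, 8, 9} are pairwise adjacent, and any tree decomposition puts a clique entirely inside one bag — forcing width ≥ 4. Hence tw(G) = 4 exactly.

4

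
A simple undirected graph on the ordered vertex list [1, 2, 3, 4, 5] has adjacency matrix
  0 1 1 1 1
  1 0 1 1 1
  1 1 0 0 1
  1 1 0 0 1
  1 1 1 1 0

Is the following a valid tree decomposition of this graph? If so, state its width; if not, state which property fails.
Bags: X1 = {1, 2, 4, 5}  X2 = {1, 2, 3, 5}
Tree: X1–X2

Yes; width 3.

Vertex coverage: the bags together contain {1, 2, 3, 4, 5}, the full vertex set. Edge coverage: each edge of G has both endpoints in at least one bag. Running intersection: for every vertex, the bags containing it form a connected subtree. All three properties hold, so this is a valid tree decomposition of width max|bag| − 1 = 3, and hence tw(G) ≤ 3.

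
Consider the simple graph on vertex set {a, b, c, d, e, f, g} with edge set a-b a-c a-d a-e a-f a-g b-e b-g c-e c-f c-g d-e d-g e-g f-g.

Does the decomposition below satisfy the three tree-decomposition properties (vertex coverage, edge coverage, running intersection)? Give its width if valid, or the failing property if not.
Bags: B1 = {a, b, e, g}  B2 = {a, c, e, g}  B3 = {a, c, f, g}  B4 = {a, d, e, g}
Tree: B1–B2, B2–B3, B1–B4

Yes; width 3.

Every vertex of G appears in some bag (union = {a, b, c, d, e, f, g}); every edge is covered by a bag; and for each vertex v the set of bags containing v is connected in the bag tree. The decomposition is therefore valid. The largest bag has 4 vertices, so the width is 3.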